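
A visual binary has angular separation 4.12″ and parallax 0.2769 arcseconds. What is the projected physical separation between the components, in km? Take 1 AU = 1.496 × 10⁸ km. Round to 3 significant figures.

2.23 × 10^9 km

d = 1/p = 1/0.2769″ = 3.6114 pc.
At distance d (pc), an angle of θ arcsec spans θ·d AU: s = 4.12 × 3.6114 = 14.879 AU.
= 14.879 × 1.496 × 10⁸ km = 2.2259 × 10^9 km.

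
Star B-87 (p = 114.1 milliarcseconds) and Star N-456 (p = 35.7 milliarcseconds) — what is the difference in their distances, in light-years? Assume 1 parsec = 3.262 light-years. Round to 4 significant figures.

62.78 ly

d_A = 1/0.1141″ = 8.7642 pc; d_B = 1/0.03570″ = 28.011 pc.
|d_B − d_A| = |28.011 − 8.7642| = 19.247 pc = 19.247 × 3.262 ly = 62.784 ly.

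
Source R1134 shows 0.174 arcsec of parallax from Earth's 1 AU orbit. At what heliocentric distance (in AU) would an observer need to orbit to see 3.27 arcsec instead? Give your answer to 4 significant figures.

18.79 AU

Parallax scales linearly with baseline: p ∝ B, so B = p_target / p_Earth × 1 AU.
B = 3.27 / 0.174 = 18.793 AU.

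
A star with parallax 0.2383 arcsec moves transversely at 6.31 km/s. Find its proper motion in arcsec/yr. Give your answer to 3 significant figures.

d = 1/p = 1/0.2383″ = 4.1964 pc.
μ = v_t / (4.74 d) = 6.31 / (4.74 × 4.1964) = 6.31 / 19.891 = 0.31723 ″/yr.

0.317 arcsec/yr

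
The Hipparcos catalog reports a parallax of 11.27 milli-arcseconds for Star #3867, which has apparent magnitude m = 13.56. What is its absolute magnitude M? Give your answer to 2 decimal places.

d = 1/p = 1/0.01127″ = 88.731 pc.
m − M = 5 log₁₀(88.731) − 5 = 9.7404 − 5 = 4.7404.
M = m − (m − M) = 13.56 − 4.7404 = 8.82.

M = 8.82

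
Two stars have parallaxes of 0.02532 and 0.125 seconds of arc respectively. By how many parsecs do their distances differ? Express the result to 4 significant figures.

31.49 pc

d_A = 1/0.02532″ = 39.494 pc; d_B = 1/0.1250″ = 8 pc.
|d_B − d_A| = |8 − 39.494| = 31.494 pc.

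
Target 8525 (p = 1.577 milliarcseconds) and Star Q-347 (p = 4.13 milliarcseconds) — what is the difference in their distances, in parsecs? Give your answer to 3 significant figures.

392 pc

d_A = 1/0.001577″ = 634.12 pc; d_B = 1/0.004130″ = 242.13 pc.
|d_B − d_A| = |242.13 − 634.12| = 391.99 pc.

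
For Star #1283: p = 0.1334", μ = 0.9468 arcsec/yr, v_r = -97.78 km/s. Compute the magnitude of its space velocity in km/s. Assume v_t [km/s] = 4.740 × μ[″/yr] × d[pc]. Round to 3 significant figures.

d = 1/p = 1/0.1334″ = 7.4963 pc.
v_t = 4.740 μ d = 4.740 × 0.9468 × 7.4963 = 33.642 km/s.
v = √(v_r² + v_t²) = √((-97.78)² + 33.642²) = √10692.7 = 103.41 km/s.

103 km/s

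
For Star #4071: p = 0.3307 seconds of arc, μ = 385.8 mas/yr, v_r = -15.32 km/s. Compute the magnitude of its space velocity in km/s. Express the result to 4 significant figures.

d = 1/p = 1/0.3307″ = 3.0239 pc.
μ = 385.8 mas/yr = 0.3858 ″/yr.
v_t = 4.740 μ d = 4.740 × 0.3858 × 3.0239 = 5.5298 km/s.
v = √(v_r² + v_t²) = √((-15.32)² + 5.5298²) = √265.281 = 16.287 km/s.

16.29 km/s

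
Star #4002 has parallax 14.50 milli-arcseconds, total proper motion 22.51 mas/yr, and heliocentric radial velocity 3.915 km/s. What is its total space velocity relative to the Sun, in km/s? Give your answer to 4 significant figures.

8.335 km/s

d = 1/p = 1/0.01450″ = 68.966 pc.
μ = 22.51 mas/yr = 0.02251 ″/yr.
v_t = 4.740 μ d = 4.740 × 0.02251 × 68.966 = 7.3585 km/s.
v = √(v_r² + v_t²) = √(3.915² + 7.3585²) = √69.4747 = 8.3351 km/s.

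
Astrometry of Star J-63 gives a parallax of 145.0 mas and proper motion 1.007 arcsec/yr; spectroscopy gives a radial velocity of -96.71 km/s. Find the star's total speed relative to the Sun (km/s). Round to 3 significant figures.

102 km/s

d = 1/p = 1/0.1450″ = 6.8966 pc.
v_t = 4.740 μ d = 4.740 × 1.007 × 6.8966 = 32.919 km/s.
v = √(v_r² + v_t²) = √((-96.71)² + 32.919²) = √10436.5 = 102.16 km/s.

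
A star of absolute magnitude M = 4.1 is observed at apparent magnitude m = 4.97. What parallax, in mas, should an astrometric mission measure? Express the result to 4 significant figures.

66.99 mas

m − M = 4.97 − 4.1 = 0.87.
d = 10^((m−M)/5 + 1) = 10^1.174 = 14.928 pc.
p = 1/d = 1/14.928 = 0.066988 arcsec = 66.988 mas.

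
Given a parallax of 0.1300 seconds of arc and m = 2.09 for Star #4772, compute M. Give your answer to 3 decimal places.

d = 1/p = 1/0.1300″ = 7.6923 pc.
m − M = 5 log₁₀(7.6923) − 5 = 4.4303 − 5 = -0.5697.
M = m − (m − M) = 2.09 − (-0.5697) = 2.660.

M = 2.660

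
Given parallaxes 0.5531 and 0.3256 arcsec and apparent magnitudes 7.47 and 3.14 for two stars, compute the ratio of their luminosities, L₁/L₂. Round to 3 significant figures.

L₁/L₂ = 0.00642

d₁ = 1/p₁ = 1/0.5531″ = 1.808 pc; d₂ = 1/p₂ = 1/0.3256″ = 3.0713 pc.
M₁ = m₁ − 5 log₁₀ d₁ + 5 = 7.47 − 1.2860 + 5 = 11.1840.
M₂ = 3.14 − 2.4366 + 5 = 5.7034.
L₁/L₂ = 10^(0.4(M₂ − M₁)) = 10^(0.4 × (-5.4806)) = 10^(-2.19224) = 0.0064233.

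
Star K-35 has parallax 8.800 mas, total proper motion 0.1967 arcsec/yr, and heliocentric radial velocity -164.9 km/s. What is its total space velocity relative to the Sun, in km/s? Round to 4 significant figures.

d = 1/p = 1/0.008800″ = 113.64 pc.
v_t = 4.740 μ d = 4.740 × 0.1967 × 113.64 = 105.95 km/s.
v = √(v_r² + v_t²) = √((-164.9)² + 105.95²) = √38417.4 = 196 km/s.

196.0 km/s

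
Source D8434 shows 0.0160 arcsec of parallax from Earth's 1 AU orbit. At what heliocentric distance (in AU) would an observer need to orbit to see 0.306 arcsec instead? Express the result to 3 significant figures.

Parallax scales linearly with baseline: p ∝ B, so B = p_target / p_Earth × 1 AU.
B = 0.306 / 0.0160 = 19.125 AU.

19.1 AU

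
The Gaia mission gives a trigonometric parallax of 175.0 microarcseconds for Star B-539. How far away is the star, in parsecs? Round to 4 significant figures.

5714 pc

p = 175.0 microarcseconds = 0.0001750 arcsec.
d = 1/p = 1/0.0001750 = 5714.3 pc.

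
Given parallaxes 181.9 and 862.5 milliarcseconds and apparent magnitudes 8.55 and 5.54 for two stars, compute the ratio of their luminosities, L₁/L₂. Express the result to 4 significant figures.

L₁/L₂ = 1.406

d₁ = 1/p₁ = 1/0.1819″ = 5.4975 pc; d₂ = 1/p₂ = 1/0.8625″ = 1.1594 pc.
M₁ = m₁ − 5 log₁₀ d₁ + 5 = 8.55 − 3.7008 + 5 = 9.8492.
M₂ = 5.54 − 0.3212 + 5 = 10.2188.
L₁/L₂ = 10^(0.4(M₂ − M₁)) = 10^(0.4 × 0.3696) = 10^0.14784 = 1.4055.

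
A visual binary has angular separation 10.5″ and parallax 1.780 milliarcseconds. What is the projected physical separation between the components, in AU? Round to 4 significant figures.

5899 AU

d = 1/p = 1/0.001780″ = 561.8 pc.
At distance d (pc), an angle of θ arcsec spans θ·d AU: s = 10.5 × 561.8 = 5898.9 AU.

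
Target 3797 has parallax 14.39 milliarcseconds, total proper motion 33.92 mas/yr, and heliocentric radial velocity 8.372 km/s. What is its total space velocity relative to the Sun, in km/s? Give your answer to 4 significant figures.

d = 1/p = 1/0.01439″ = 69.493 pc.
μ = 33.92 mas/yr = 0.03392 ″/yr.
v_t = 4.740 μ d = 4.740 × 0.03392 × 69.493 = 11.173 km/s.
v = √(v_r² + v_t²) = √(8.372² + 11.173²) = √194.926 = 13.962 km/s.

13.96 km/s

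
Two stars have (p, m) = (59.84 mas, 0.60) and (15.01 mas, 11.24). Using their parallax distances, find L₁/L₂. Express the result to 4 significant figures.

L₁/L₂ = 1134

d₁ = 1/p₁ = 1/0.05984″ = 16.711 pc; d₂ = 1/p₂ = 1/0.01501″ = 66.622 pc.
M₁ = m₁ − 5 log₁₀ d₁ + 5 = 0.60 − 6.1150 + 5 = -0.5150.
M₂ = 11.24 − 9.1181 + 5 = 7.1219.
L₁/L₂ = 10^(0.4(M₂ − M₁)) = 10^(0.4 × 7.6369) = 10^3.05476 = 1134.4.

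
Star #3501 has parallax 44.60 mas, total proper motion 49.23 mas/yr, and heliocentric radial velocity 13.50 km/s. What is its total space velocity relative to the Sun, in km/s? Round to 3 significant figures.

14.5 km/s

d = 1/p = 1/0.04460″ = 22.422 pc.
μ = 49.23 mas/yr = 0.04923 ″/yr.
v_t = 4.740 μ d = 4.740 × 0.04923 × 22.422 = 5.2322 km/s.
v = √(v_r² + v_t²) = √(13.50² + 5.2322²) = √209.626 = 14.478 km/s.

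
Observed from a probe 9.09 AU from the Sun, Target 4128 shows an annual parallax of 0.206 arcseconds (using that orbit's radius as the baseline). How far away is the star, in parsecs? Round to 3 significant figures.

44.1 pc

With baseline B (in AU) and parallax p (in arcsec), d = B/p parsecs.
d = 9.09 / 0.206 = 44.126 pc.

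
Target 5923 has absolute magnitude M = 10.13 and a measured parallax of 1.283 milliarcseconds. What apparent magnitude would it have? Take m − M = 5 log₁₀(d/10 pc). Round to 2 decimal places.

d = 1/p = 1/0.001283″ = 779.42 pc.
m − M = 5 log₁₀ d − 5 = 5 log₁₀(779.42) − 5 = 14.4589 − 5 = 9.4589.
m = M + (m − M) = 10.13 + 9.4589 = 19.59.

m = 19.59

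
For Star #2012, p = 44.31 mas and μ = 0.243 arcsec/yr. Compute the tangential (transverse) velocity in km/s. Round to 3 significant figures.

26.0 km/s

d = 1/p = 1/0.04431″ = 22.568 pc.
v_t = 4.74 × μ × d = 4.74 × 0.243 × 22.568 = 25.994 km/s.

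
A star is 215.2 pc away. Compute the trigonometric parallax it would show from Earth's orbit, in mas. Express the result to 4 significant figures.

4.647 mas

p = 1/d = 1/215.2 = 0.0046468 arcsec.
= 0.0046468 × 1000 = 4.6468 mas.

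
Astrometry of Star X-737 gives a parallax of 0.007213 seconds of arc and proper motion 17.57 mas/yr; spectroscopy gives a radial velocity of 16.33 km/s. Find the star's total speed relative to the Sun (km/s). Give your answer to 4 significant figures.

20.00 km/s

d = 1/p = 1/0.007213″ = 138.64 pc.
μ = 17.57 mas/yr = 0.01757 ″/yr.
v_t = 4.740 μ d = 4.740 × 0.01757 × 138.64 = 11.546 km/s.
v = √(v_r² + v_t²) = √(16.33² + 11.546²) = √399.979 = 19.999 km/s.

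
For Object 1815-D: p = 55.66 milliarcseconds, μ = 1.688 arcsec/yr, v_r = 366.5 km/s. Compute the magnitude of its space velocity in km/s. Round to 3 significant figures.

d = 1/p = 1/0.05566″ = 17.966 pc.
v_t = 4.740 μ d = 4.740 × 1.688 × 17.966 = 143.75 km/s.
v = √(v_r² + v_t²) = √(366.5² + 143.75²) = √154986 = 393.68 km/s.

394 km/s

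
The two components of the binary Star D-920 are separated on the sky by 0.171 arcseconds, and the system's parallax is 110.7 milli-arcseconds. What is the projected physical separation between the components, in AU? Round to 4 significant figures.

d = 1/p = 1/0.1107″ = 9.0334 pc.
At distance d (pc), an angle of θ arcsec spans θ·d AU: s = 0.171 × 9.0334 = 1.5447 AU.

1.545 AU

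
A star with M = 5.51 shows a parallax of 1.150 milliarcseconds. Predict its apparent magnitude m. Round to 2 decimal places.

m = 15.21

d = 1/p = 1/0.001150″ = 869.57 pc.
m − M = 5 log₁₀ d − 5 = 5 log₁₀(869.57) − 5 = 14.6965 − 5 = 9.6965.
m = M + (m − M) = 5.51 + 9.6965 = 15.21.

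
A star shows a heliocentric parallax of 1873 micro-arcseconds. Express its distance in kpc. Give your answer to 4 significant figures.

0.5339 kpc

p = 1873 micro-arcseconds = 0.001873 arcsec.
d = 1/p = 1/0.001873 = 533.9 pc.
= 0.5339 kpc.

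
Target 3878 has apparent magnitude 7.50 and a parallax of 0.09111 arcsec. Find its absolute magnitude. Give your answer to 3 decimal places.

M = 7.298

d = 1/p = 1/0.09111″ = 10.976 pc.
m − M = 5 log₁₀(10.976) − 5 = 5.2022 − 5 = 0.2022.
M = m − (m − M) = 7.50 − 0.2022 = 7.298.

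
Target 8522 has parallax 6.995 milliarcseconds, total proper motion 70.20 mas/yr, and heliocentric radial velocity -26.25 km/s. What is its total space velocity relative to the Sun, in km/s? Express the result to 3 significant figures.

d = 1/p = 1/0.006995″ = 142.96 pc.
μ = 70.20 mas/yr = 0.07020 ″/yr.
v_t = 4.740 μ d = 4.740 × 0.07020 × 142.96 = 47.57 km/s.
v = √(v_r² + v_t²) = √((-26.25)² + 47.57²) = √2951.97 = 54.332 km/s.

54.3 km/s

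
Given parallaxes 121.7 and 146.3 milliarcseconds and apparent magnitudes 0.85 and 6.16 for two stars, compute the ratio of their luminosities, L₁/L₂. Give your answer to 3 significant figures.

d₁ = 1/p₁ = 1/0.1217″ = 8.2169 pc; d₂ = 1/p₂ = 1/0.1463″ = 6.8353 pc.
M₁ = m₁ − 5 log₁₀ d₁ + 5 = 0.85 − 4.5735 + 5 = 1.2765.
M₂ = 6.16 − 4.1738 + 5 = 6.9862.
L₁/L₂ = 10^(0.4(M₂ − M₁)) = 10^(0.4 × 5.7097) = 10^2.28388 = 192.26.

L₁/L₂ = 192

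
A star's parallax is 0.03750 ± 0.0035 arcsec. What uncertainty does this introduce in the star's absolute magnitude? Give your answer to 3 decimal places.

M = m − 5 log₁₀ d + 5 = m + 5 log₁₀ p + 5, so ∂M/∂p = 5/(p ln 10).
σ_M = (5/ln 10) · (σ_p/p) = 2.1715 × 0.0035/0.03750 = 2.1715 × 0.093333 = 0.20267.

σ_M = 0.203 mag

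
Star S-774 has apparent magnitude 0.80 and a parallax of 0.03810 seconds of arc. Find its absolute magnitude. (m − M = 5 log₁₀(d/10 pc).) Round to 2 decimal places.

d = 1/p = 1/0.03810″ = 26.247 pc.
m − M = 5 log₁₀(26.247) − 5 = 7.0954 − 5 = 2.0954.
M = m − (m − M) = 0.80 − 2.0954 = -1.30.

M = -1.30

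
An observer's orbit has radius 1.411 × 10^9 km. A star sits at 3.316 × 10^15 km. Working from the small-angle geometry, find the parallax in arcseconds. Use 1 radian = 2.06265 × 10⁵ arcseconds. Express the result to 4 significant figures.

θ ≈ B/d = (1.411 × 10^9) / (3.316 × 10^15) = 4.2551 × 10^-7 rad.
In arcseconds: 4.2551 × 10^-7 × 206265 = 0.087768″.

0.08777 arcsec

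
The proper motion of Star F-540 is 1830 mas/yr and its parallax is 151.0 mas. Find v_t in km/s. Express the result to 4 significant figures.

57.45 km/s

d = 1/p = 1/0.1510″ = 6.6225 pc.
μ = 1830 mas/yr = 1.83 ″/yr.
v_t = 4.74 × μ × d = 4.74 × 1.83 × 6.6225 = 57.445 km/s.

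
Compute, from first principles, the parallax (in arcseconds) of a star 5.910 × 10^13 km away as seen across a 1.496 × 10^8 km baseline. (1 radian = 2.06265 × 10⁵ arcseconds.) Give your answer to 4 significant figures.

θ ≈ B/d = (1.496 × 10^8) / (5.910 × 10^13) = 2.5313 × 10^-6 rad.
In arcseconds: 2.5313 × 10^-6 × 206265 = 0.52212″.

0.5221 arcsec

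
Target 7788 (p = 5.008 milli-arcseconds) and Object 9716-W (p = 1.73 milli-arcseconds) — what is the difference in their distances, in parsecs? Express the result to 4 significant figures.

d_A = 1/0.005008″ = 199.68 pc; d_B = 1/0.001730″ = 578.03 pc.
|d_B − d_A| = |578.03 − 199.68| = 378.35 pc.

378.4 pc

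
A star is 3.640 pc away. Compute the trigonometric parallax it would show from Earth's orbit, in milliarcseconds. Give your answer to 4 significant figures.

274.7 mas

p = 1/d = 1/3.64 = 0.27473 arcsec.
= 0.27473 × 1000 = 274.73 mas.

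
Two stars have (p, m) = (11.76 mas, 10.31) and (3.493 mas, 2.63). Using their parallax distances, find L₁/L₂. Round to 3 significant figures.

d₁ = 1/p₁ = 1/0.01176″ = 85.034 pc; d₂ = 1/p₂ = 1/0.003493″ = 286.29 pc.
M₁ = m₁ − 5 log₁₀ d₁ + 5 = 10.31 − 9.6480 + 5 = 5.6620.
M₂ = 2.63 − 12.2840 + 5 = -4.6540.
L₁/L₂ = 10^(0.4(M₂ − M₁)) = 10^(0.4 × (-10.3160)) = 10^(-4.12640) = 0.000074748.

L₁/L₂ = 7.47 × 10^-5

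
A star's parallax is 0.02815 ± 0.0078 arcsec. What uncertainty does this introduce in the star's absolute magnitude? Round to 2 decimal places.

M = m − 5 log₁₀ d + 5 = m + 5 log₁₀ p + 5, so ∂M/∂p = 5/(p ln 10).
σ_M = (5/ln 10) · (σ_p/p) = 2.1715 × 0.0078/0.02815 = 2.1715 × 0.27709 = 0.6017.

σ_M = 0.60 mag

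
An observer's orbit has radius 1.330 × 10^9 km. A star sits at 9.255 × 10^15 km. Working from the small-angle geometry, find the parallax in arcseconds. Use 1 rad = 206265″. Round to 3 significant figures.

0.0296 arcsec

θ ≈ B/d = (1.330 × 10^9) / (9.255 × 10^15) = 1.4371 × 10^-7 rad.
In arcseconds: 1.4371 × 10^-7 × 206265 = 0.029642″.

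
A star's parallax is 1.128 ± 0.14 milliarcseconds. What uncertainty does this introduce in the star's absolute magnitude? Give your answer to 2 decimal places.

σ_M = 0.27 mag

M = m − 5 log₁₀ d + 5 = m + 5 log₁₀ p + 5, so ∂M/∂p = 5/(p ln 10).
σ_M = (5/ln 10) · (σ_p/p) = 2.1715 × 0.14/1.128 = 2.1715 × 0.12411 = 0.2695.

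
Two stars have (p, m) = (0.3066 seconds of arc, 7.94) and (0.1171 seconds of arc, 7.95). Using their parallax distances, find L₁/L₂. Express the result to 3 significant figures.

d₁ = 1/p₁ = 1/0.3066″ = 3.2616 pc; d₂ = 1/p₂ = 1/0.1171″ = 8.5397 pc.
M₁ = m₁ − 5 log₁₀ d₁ + 5 = 7.94 − 2.5672 + 5 = 10.3728.
M₂ = 7.95 − 4.6572 + 5 = 8.2928.
L₁/L₂ = 10^(0.4(M₂ − M₁)) = 10^(0.4 × (-2.0800)) = 10^(-0.83200) = 0.14723.

L₁/L₂ = 0.147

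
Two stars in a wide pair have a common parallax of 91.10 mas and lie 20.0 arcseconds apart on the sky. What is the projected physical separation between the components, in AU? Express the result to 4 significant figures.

d = 1/p = 1/0.09110″ = 10.977 pc.
At distance d (pc), an angle of θ arcsec spans θ·d AU: s = 20.0 × 10.977 = 219.54 AU.

219.5 AU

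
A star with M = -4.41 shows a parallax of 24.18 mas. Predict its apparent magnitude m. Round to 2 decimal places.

d = 1/p = 1/0.02418″ = 41.356 pc.
m − M = 5 log₁₀ d − 5 = 5 log₁₀(41.356) − 5 = 8.0827 − 5 = 3.0827.
m = M + (m − M) = -4.41 + 3.0827 = -1.33.

m = -1.33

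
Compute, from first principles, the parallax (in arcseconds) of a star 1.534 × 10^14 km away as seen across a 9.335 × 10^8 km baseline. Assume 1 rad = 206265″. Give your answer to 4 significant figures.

1.255 arcsec

θ ≈ B/d = (9.335 × 10^8) / (1.534 × 10^14) = 6.0854 × 10^-6 rad.
In arcseconds: 6.0854 × 10^-6 × 206265 = 1.2552″.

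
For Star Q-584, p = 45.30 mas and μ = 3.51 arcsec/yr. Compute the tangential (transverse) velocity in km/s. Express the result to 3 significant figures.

d = 1/p = 1/0.04530″ = 22.075 pc.
v_t = 4.74 × μ × d = 4.74 × 3.51 × 22.075 = 367.27 km/s.

367 km/s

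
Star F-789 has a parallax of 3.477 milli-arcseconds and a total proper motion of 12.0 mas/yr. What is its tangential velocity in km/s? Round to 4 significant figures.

16.36 km/s

d = 1/p = 1/0.003477″ = 287.6 pc.
μ = 12.0 mas/yr = 0.0120 ″/yr.
v_t = 4.74 × μ × d = 4.74 × 0.0120 × 287.6 = 16.359 km/s.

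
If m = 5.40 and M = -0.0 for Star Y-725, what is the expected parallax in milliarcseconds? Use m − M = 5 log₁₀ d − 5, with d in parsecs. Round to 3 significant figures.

8.32 mas

m − M = 5.40 − (-0.0) = 5.40.
d = 10^((m−M)/5 + 1) = 10^2.080 = 120.23 pc.
p = 1/d = 1/120.23 = 0.0083174 arcsec = 8.3174 mas.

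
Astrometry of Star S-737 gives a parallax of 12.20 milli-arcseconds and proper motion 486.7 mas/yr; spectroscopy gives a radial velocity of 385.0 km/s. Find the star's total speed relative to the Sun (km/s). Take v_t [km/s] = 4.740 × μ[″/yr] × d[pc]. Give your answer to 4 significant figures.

428.9 km/s

d = 1/p = 1/0.01220″ = 81.967 pc.
μ = 486.7 mas/yr = 0.4867 ″/yr.
v_t = 4.740 μ d = 4.740 × 0.4867 × 81.967 = 189.09 km/s.
v = √(v_r² + v_t²) = √(385.0² + 189.09²) = √183980 = 428.93 km/s.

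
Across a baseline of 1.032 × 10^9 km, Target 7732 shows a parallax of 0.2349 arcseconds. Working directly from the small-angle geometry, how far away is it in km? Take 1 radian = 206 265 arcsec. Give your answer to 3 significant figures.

9.06 × 10^14 km

θ = 0.2349″ = 0.2349/206265 = 1.1388 × 10^-6 rad.
d = B/θ = (1.032 × 10^9) / (1.1388 × 10^-6) = 9.0622 × 10^14 km.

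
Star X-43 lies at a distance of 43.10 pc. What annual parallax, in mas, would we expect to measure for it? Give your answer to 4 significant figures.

p = 1/d = 1/43.1 = 0.023202 arcsec.
= 0.023202 × 1000 = 23.202 mas.

23.20 mas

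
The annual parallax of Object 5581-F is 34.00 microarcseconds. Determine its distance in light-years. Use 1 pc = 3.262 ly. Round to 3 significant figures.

p = 34.00 microarcseconds = 0.00003400 arcsec.
d = 1/p = 1/0.00003400 = 29412 pc.
In light-years: 29412 × 3.262 = 95942 ly.

95900 light years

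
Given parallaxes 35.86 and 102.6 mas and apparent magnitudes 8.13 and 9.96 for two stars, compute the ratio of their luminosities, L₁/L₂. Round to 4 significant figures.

d₁ = 1/p₁ = 1/0.03586″ = 27.886 pc; d₂ = 1/p₂ = 1/0.1026″ = 9.7466 pc.
M₁ = m₁ − 5 log₁₀ d₁ + 5 = 8.13 − 7.2269 + 5 = 5.9031.
M₂ = 9.96 − 4.9443 + 5 = 10.0157.
L₁/L₂ = 10^(0.4(M₂ − M₁)) = 10^(0.4 × 4.1126) = 10^1.64504 = 44.161.

L₁/L₂ = 44.16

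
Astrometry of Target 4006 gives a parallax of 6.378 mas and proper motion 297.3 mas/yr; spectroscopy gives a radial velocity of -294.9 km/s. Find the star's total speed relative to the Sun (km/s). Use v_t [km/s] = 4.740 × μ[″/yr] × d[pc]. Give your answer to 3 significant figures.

368 km/s

d = 1/p = 1/0.006378″ = 156.79 pc.
μ = 297.3 mas/yr = 0.2973 ″/yr.
v_t = 4.740 μ d = 4.740 × 0.2973 × 156.79 = 220.95 km/s.
v = √(v_r² + v_t²) = √((-294.9)² + 220.95²) = √135785 = 368.49 km/s.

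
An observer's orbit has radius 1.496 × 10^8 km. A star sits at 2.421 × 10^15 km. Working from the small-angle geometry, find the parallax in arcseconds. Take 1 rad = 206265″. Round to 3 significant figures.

0.0127 arcsec

θ ≈ B/d = (1.496 × 10^8) / (2.421 × 10^15) = 6.1793 × 10^-8 rad.
In arcseconds: 6.1793 × 10^-8 × 206265 = 0.012746″.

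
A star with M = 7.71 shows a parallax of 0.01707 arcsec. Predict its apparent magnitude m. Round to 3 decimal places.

m = 11.549

d = 1/p = 1/0.01707″ = 58.582 pc.
m − M = 5 log₁₀ d − 5 = 5 log₁₀(58.582) − 5 = 8.8388 − 5 = 3.8388.
m = M + (m − M) = 7.71 + 3.8388 = 11.549.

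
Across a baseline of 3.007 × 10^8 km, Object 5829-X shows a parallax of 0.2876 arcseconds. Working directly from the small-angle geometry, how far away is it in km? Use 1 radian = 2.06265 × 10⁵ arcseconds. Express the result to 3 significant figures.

2.16 × 10^14 km

θ = 0.2876″ = 0.2876/206265 = 1.3943 × 10^-6 rad.
d = B/θ = (3.007 × 10^8) / (1.3943 × 10^-6) = 2.1566 × 10^14 km.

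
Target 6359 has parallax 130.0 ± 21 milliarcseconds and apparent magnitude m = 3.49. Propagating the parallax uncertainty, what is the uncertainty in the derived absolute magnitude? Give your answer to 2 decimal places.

σ_M = 0.35 mag

M = m − 5 log₁₀ d + 5 = m + 5 log₁₀ p + 5, so ∂M/∂p = 5/(p ln 10).
σ_M = (5/ln 10) · (σ_p/p) = 2.1715 × 21/130.0 = 2.1715 × 0.16154 = 0.35078.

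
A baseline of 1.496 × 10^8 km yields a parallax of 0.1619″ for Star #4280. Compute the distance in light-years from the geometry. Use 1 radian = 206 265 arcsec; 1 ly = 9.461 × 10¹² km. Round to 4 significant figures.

θ = 0.1619″ = 0.1619/206265 = 7.8491 × 10^-7 rad.
d = B/θ = (1.496 × 10^8) / (7.8491 × 10^-7) = 1.9060 × 10^14 km = (1.9060 × 10^14) / (9.461 × 10^12) ly = 20.146 ly.

20.15 ly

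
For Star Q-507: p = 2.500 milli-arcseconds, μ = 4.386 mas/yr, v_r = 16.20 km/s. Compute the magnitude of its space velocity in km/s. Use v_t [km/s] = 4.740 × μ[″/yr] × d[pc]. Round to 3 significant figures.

18.2 km/s

d = 1/p = 1/0.002500″ = 400 pc.
μ = 4.386 mas/yr = 0.004386 ″/yr.
v_t = 4.740 μ d = 4.740 × 0.004386 × 400 = 8.3159 km/s.
v = √(v_r² + v_t²) = √(16.20² + 8.3159²) = √331.594 = 18.21 km/s.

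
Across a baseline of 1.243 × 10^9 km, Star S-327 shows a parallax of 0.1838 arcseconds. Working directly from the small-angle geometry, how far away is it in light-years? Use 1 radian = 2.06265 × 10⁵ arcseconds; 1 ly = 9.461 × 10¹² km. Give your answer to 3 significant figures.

147 ly

θ = 0.1838″ = 0.1838/206265 = 8.9109 × 10^-7 rad.
d = B/θ = (1.243 × 10^9) / (8.9109 × 10^-7) = 1.3949 × 10^15 km = (1.3949 × 10^15) / (9.461 × 10^12) ly = 147.44 ly.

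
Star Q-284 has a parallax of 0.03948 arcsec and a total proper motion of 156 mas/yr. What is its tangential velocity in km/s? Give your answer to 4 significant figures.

18.73 km/s

d = 1/p = 1/0.03948″ = 25.329 pc.
μ = 156 mas/yr = 0.156 ″/yr.
v_t = 4.74 × μ × d = 4.74 × 0.156 × 25.329 = 18.729 km/s.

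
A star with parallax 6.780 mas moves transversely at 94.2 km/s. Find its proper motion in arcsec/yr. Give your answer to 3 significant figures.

d = 1/p = 1/0.006780″ = 147.49 pc.
μ = v_t / (4.74 d) = 94.2 / (4.74 × 147.49) = 94.2 / 699.1 = 0.13474 ″/yr.

0.135 arcsec/yr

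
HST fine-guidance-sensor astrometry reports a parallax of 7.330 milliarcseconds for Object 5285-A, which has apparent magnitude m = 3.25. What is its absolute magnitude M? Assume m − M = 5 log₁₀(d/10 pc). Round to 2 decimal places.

d = 1/p = 1/0.007330″ = 136.43 pc.
m − M = 5 log₁₀(136.43) − 5 = 10.6745 − 5 = 5.6745.
M = m − (m − M) = 3.25 − 5.6745 = -2.42.

M = -2.42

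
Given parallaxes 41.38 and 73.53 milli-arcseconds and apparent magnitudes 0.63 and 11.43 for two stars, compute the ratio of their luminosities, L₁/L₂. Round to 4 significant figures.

d₁ = 1/p₁ = 1/0.04138″ = 24.166 pc; d₂ = 1/p₂ = 1/0.07353″ = 13.6 pc.
M₁ = m₁ − 5 log₁₀ d₁ + 5 = 0.63 − 6.9160 + 5 = -1.2860.
M₂ = 11.43 − 5.6677 + 5 = 10.7623.
L₁/L₂ = 10^(0.4(M₂ − M₁)) = 10^(0.4 × 12.0483) = 10^4.81932 = 65966.

L₁/L₂ = 65970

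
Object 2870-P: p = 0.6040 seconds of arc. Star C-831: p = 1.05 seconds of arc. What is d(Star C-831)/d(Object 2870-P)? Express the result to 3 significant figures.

0.575

Since d = 1/p, d_B/d_A = p_A/p_B.
= 0.6040 / 1.05 = 0.57524.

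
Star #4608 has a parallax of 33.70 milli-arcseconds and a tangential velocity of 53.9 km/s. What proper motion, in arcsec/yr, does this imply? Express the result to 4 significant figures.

d = 1/p = 1/0.03370″ = 29.674 pc.
μ = v_t / (4.74 d) = 53.9 / (4.74 × 29.674) = 53.9 / 140.65 = 0.38322 ″/yr.

0.3832 arcsec/yr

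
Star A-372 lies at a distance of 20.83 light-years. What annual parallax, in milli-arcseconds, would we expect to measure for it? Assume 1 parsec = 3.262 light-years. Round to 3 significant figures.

157 mas

d = 20.83 ly ÷ 3.262 = 6.3857 pc.
p = 1/d = 1/6.3857 = 0.1566 arcsec.
= 0.1566 × 1000 = 156.6 mas.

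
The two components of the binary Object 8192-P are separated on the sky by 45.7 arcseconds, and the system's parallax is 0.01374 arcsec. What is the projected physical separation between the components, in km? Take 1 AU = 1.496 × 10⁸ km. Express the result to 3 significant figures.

d = 1/p = 1/0.01374″ = 72.78 pc.
At distance d (pc), an angle of θ arcsec spans θ·d AU: s = 45.7 × 72.78 = 3326 AU.
= 3326 × 1.496 × 10⁸ km = 4.9757 × 10^11 km.

4.98 × 10^11 km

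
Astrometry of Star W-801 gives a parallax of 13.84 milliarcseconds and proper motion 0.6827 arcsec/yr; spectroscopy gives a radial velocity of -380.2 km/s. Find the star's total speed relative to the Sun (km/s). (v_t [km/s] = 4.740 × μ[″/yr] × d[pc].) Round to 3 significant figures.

d = 1/p = 1/0.01384″ = 72.254 pc.
v_t = 4.740 μ d = 4.740 × 0.6827 × 72.254 = 233.81 km/s.
v = √(v_r² + v_t²) = √((-380.2)² + 233.81²) = √199219 = 446.34 km/s.

446 km/s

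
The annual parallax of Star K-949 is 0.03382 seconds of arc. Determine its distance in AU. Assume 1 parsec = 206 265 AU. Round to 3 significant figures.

d = 1/p = 1/0.03382 = 29.568 pc.
In AU: 29.568 × 206265 = 6.0988 × 10^6 AU.

6.10 × 10^6 AU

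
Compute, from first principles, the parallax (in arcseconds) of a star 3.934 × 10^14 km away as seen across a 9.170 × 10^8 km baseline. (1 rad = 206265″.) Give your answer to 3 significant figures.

0.481 arcsec

θ ≈ B/d = (9.170 × 10^8) / (3.934 × 10^14) = 2.3310 × 10^-6 rad.
In arcseconds: 2.3310 × 10^-6 × 206265 = 0.4808″.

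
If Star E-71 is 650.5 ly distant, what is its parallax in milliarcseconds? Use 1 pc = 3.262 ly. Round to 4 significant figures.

d = 650.5 ly ÷ 3.262 = 199.42 pc.
p = 1/d = 1/199.42 = 0.0050145 arcsec.
= 0.0050145 × 1000 = 5.0145 mas.

5.015 mas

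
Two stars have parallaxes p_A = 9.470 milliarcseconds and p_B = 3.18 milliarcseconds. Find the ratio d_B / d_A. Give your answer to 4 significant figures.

Since d = 1/p, d_B/d_A = p_A/p_B.
= 9.470 / 3.18 = 2.978.

2.978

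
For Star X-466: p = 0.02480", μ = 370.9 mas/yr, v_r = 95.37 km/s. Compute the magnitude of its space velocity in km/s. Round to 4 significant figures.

d = 1/p = 1/0.02480″ = 40.323 pc.
μ = 370.9 mas/yr = 0.3709 ″/yr.
v_t = 4.740 μ d = 4.740 × 0.3709 × 40.323 = 70.89 km/s.
v = √(v_r² + v_t²) = √(95.37² + 70.89²) = √14120.8 = 118.83 km/s.

118.8 km/s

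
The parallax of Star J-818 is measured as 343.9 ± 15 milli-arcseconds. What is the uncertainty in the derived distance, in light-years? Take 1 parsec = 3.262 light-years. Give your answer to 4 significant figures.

d = 1/p, so σ_d = σ_p / p².
σ_d = 0.0150 / (0.3439)² = 0.0150 / 0.11827 = 0.12683 pc = 0.12683 × 3.262 ly = 0.41372 ly.

0.4137 ly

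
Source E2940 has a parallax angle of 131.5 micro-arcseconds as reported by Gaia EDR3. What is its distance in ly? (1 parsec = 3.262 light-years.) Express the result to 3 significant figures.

p = 131.5 micro-arcseconds = 0.0001315 arcsec.
d = 1/p = 1/0.0001315 = 7604.6 pc.
In light-years: 7604.6 × 3.262 = 24806 ly.

24800 ly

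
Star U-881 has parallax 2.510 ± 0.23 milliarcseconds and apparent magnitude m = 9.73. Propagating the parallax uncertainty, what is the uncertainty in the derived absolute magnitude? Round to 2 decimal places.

σ_M = 0.20 mag

M = m − 5 log₁₀ d + 5 = m + 5 log₁₀ p + 5, so ∂M/∂p = 5/(p ln 10).
σ_M = (5/ln 10) · (σ_p/p) = 2.1715 × 0.23/2.510 = 2.1715 × 0.091633 = 0.19898.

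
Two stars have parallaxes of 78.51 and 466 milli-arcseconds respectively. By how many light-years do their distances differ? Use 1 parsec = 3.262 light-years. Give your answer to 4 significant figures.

d_A = 1/0.07851″ = 12.737 pc; d_B = 1/0.4660″ = 2.1459 pc.
|d_B − d_A| = |2.1459 − 12.737| = 10.591 pc = 10.591 × 3.262 ly = 34.548 ly.

34.55 ly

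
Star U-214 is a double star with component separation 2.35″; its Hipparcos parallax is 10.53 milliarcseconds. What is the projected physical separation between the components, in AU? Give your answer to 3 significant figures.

223 AU

d = 1/p = 1/0.01053″ = 94.967 pc.
At distance d (pc), an angle of θ arcsec spans θ·d AU: s = 2.35 × 94.967 = 223.17 AU.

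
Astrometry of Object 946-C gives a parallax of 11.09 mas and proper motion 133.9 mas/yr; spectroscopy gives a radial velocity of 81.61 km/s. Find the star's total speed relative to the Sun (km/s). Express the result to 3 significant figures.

99.7 km/s

d = 1/p = 1/0.01109″ = 90.171 pc.
μ = 133.9 mas/yr = 0.1339 ″/yr.
v_t = 4.740 μ d = 4.740 × 0.1339 × 90.171 = 57.23 km/s.
v = √(v_r² + v_t²) = √(81.61² + 57.23²) = √9935.47 = 99.677 km/s.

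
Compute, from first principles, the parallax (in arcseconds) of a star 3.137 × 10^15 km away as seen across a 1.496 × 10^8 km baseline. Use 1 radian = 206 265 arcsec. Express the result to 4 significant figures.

θ ≈ B/d = (1.496 × 10^8) / (3.137 × 10^15) = 4.7689 × 10^-8 rad.
In arcseconds: 4.7689 × 10^-8 × 206265 = 0.0098366″.

0.009837 arcsec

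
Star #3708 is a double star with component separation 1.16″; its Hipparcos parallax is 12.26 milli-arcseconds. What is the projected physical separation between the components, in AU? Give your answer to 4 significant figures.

d = 1/p = 1/0.01226″ = 81.566 pc.
At distance d (pc), an angle of θ arcsec spans θ·d AU: s = 1.16 × 81.566 = 94.617 AU.

94.62 AU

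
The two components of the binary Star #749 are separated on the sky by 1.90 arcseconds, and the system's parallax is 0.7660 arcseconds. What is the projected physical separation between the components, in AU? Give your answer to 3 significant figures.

2.48 AU

d = 1/p = 1/0.7660″ = 1.3055 pc.
At distance d (pc), an angle of θ arcsec spans θ·d AU: s = 1.90 × 1.3055 = 2.4805 AU.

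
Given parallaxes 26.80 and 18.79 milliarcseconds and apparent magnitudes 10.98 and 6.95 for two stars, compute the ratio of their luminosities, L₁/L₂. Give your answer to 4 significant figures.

d₁ = 1/p₁ = 1/0.02680″ = 37.313 pc; d₂ = 1/p₂ = 1/0.01879″ = 53.22 pc.
M₁ = m₁ − 5 log₁₀ d₁ + 5 = 10.98 − 7.8593 + 5 = 8.1207.
M₂ = 6.95 − 8.6304 + 5 = 3.3196.
L₁/L₂ = 10^(0.4(M₂ − M₁)) = 10^(0.4 × (-4.8011)) = 10^(-1.92044) = 0.01201.

L₁/L₂ = 0.01201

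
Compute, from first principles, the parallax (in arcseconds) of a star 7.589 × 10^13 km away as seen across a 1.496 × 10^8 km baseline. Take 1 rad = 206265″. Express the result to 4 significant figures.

θ ≈ B/d = (1.496 × 10^8) / (7.589 × 10^13) = 1.9713 × 10^-6 rad.
In arcseconds: 1.9713 × 10^-6 × 206265 = 0.40661″.

0.4066 arcsec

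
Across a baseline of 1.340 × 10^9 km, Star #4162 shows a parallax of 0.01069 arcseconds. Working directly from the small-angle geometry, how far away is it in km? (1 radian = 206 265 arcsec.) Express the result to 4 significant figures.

2.586 × 10^16 km

θ = 0.01069″ = 0.01069/206265 = 5.1827 × 10^-8 rad.
d = B/θ = (1.340 × 10^9) / (5.1827 × 10^-8) = 2.5855 × 10^16 km.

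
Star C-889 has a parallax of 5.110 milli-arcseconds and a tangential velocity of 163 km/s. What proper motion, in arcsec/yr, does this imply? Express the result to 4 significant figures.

0.1757 arcsec/yr

d = 1/p = 1/0.005110″ = 195.69 pc.
μ = v_t / (4.74 d) = 163 / (4.74 × 195.69) = 163 / 927.57 = 0.17573 ″/yr.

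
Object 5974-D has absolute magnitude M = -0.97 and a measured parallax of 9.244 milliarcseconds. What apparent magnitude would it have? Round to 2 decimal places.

m = 4.20

d = 1/p = 1/0.009244″ = 108.18 pc.
m − M = 5 log₁₀ d − 5 = 5 log₁₀(108.18) − 5 = 10.1707 − 5 = 5.1707.
m = M + (m − M) = -0.97 + 5.1707 = 4.20.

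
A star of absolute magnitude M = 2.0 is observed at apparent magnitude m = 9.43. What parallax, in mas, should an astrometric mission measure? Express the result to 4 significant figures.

m − M = 9.43 − 2.0 = 7.43.
d = 10^((m−M)/5 + 1) = 10^2.486 = 306.2 pc.
p = 1/d = 1/306.2 = 0.0032658 arcsec = 3.2658 mas.

3.266 mas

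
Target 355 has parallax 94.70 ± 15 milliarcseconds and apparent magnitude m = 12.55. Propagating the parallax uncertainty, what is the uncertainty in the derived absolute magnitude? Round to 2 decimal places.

σ_M = 0.34 mag

M = m − 5 log₁₀ d + 5 = m + 5 log₁₀ p + 5, so ∂M/∂p = 5/(p ln 10).
σ_M = (5/ln 10) · (σ_p/p) = 2.1715 × 15/94.70 = 2.1715 × 0.15839 = 0.34394.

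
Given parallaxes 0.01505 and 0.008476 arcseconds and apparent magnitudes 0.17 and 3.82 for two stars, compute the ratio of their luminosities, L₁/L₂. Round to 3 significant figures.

L₁/L₂ = 9.15

d₁ = 1/p₁ = 1/0.01505″ = 66.445 pc; d₂ = 1/p₂ = 1/0.008476″ = 117.98 pc.
M₁ = m₁ − 5 log₁₀ d₁ + 5 = 0.17 − 9.1123 + 5 = -3.9423.
M₂ = 3.82 − 10.3590 + 5 = -1.5390.
L₁/L₂ = 10^(0.4(M₂ − M₁)) = 10^(0.4 × 2.4033) = 10^0.96132 = 9.1479.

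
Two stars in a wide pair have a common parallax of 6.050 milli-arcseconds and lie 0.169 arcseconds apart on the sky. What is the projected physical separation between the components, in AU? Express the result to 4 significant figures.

d = 1/p = 1/0.006050″ = 165.29 pc.
At distance d (pc), an angle of θ arcsec spans θ·d AU: s = 0.169 × 165.29 = 27.934 AU.

27.93 AU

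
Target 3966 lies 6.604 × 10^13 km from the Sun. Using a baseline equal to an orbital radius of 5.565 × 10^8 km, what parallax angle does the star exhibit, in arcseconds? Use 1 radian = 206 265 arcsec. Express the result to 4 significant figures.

θ ≈ B/d = (5.565 × 10^8) / (6.604 × 10^13) = 8.4267 × 10^-6 rad.
In arcseconds: 8.4267 × 10^-6 × 206265 = 1.7381″.

1.738 arcsec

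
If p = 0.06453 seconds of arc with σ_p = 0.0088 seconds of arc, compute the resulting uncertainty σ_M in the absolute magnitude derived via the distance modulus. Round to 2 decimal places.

M = m − 5 log₁₀ d + 5 = m + 5 log₁₀ p + 5, so ∂M/∂p = 5/(p ln 10).
σ_M = (5/ln 10) · (σ_p/p) = 2.1715 × 0.0088/0.06453 = 2.1715 × 0.13637 = 0.29613.

σ_M = 0.30 mag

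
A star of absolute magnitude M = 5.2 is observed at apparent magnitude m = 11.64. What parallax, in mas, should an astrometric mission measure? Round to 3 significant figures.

5.15 mas

m − M = 11.64 − 5.2 = 6.44.
d = 10^((m−M)/5 + 1) = 10^2.288 = 194.09 pc.
p = 1/d = 1/194.09 = 0.0051522 arcsec = 5.1522 mas.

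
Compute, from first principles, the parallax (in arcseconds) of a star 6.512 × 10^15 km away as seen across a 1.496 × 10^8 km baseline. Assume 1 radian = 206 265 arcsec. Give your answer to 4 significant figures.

0.004739 arcsec

θ ≈ B/d = (1.496 × 10^8) / (6.512 × 10^15) = 2.2973 × 10^-8 rad.
In arcseconds: 2.2973 × 10^-8 × 206265 = 0.0047385″.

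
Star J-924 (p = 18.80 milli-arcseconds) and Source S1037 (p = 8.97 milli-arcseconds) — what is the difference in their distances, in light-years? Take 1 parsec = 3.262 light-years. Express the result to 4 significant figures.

190.1 ly

d_A = 1/0.01880″ = 53.191 pc; d_B = 1/0.008970″ = 111.48 pc.
|d_B − d_A| = |111.48 − 53.191| = 58.289 pc = 58.289 × 3.262 ly = 190.14 ly.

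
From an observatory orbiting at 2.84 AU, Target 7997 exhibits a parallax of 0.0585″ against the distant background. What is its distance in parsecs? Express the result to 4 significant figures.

With baseline B (in AU) and parallax p (in arcsec), d = B/p parsecs.
d = 2.84 / 0.0585 = 48.547 pc.

48.55 pc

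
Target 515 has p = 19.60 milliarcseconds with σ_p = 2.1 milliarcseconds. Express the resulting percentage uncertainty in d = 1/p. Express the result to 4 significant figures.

10.71%

For d = 1/p, |σ_d/d| = |σ_p/p|.
σ_p/p = 2.1 / 19.60 = 0.10714 = 10.714%.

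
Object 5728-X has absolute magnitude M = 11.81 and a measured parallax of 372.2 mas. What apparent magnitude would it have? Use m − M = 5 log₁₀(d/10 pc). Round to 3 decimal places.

d = 1/p = 1/0.3722″ = 2.6867 pc.
m − M = 5 log₁₀ d − 5 = 5 log₁₀(2.6867) − 5 = 2.1461 − 5 = -2.8539.
m = M + (m − M) = 11.81 + (-2.8539) = 8.956.

m = 8.956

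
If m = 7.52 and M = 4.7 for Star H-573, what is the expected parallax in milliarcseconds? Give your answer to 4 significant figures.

m − M = 7.52 − 4.7 = 2.82.
d = 10^((m−M)/5 + 1) = 10^1.564 = 36.644 pc.
p = 1/d = 1/36.644 = 0.02729 arcsec = 27.29 mas.

27.29 mas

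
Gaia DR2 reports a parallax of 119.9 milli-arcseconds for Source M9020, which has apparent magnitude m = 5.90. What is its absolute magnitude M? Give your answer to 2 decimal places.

d = 1/p = 1/0.1199″ = 8.3403 pc.
m − M = 5 log₁₀(8.3403) − 5 = 4.6059 − 5 = -0.3941.
M = m − (m − M) = 5.90 − (-0.3941) = 6.29.

M = 6.29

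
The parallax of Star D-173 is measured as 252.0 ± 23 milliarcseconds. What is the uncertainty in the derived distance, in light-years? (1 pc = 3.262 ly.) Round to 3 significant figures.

1.18 ly

d = 1/p, so σ_d = σ_p / p².
σ_d = 0.0230 / (0.2520)² = 0.0230 / 0.063504 = 0.36218 pc = 0.36218 × 3.262 ly = 1.1814 ly.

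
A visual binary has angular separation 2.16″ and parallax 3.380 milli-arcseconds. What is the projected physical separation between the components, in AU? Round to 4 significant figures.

d = 1/p = 1/0.003380″ = 295.86 pc.
At distance d (pc), an angle of θ arcsec spans θ·d AU: s = 2.16 × 295.86 = 639.06 AU.

639.1 AU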